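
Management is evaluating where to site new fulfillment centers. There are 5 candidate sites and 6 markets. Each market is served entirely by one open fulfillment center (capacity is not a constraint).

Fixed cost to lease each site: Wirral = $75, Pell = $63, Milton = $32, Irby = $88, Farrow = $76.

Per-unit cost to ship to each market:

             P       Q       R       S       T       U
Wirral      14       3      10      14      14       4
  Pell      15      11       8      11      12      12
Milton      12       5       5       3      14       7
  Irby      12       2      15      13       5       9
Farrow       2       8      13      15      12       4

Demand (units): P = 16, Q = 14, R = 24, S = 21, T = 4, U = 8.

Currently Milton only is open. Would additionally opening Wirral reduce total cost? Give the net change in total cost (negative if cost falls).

Current service cost with {Milton}: 557.
Adding Wirral: each market re-picks its cheapest; new service cost 505, saving 52.
Extra fixed cost: 75. Net change = 75 − 52 = 23.
(Totals: 589 → 612.)

No — net change +23 (cost rises by 23).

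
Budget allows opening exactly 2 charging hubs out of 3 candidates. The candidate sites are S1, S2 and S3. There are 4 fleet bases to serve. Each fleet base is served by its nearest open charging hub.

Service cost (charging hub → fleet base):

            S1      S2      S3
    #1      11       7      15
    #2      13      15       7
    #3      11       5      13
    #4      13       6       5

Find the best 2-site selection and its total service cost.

With exactly 2 open, each fleet base uses its cheapest among the chosen.
{S2, S3}: #1→S2 7, #2→S3 7, #3→S2 5, #4→S3 5. Service cost 24.
{S1, S2}: service cost 31
{S1, S3}: service cost 34
Among all 3 size-2 choices, {S2, S3} is lowest.

Choose S2 and S3; total service cost 24.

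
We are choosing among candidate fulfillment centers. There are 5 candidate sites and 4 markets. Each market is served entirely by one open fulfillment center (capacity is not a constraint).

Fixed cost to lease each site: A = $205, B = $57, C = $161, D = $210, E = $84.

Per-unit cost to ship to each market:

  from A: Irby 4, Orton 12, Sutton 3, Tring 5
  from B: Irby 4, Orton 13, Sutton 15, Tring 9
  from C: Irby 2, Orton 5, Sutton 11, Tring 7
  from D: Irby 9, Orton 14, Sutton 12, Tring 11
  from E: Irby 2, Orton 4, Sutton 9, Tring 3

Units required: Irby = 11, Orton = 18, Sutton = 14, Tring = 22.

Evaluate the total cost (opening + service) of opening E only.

Each market is assigned to its cheapest site among the open ones.
{E}: Irby→E 2·11=22, Orton→E 4·18=72, Sutton→E 9·14=126, Tring→E 3·22=66. Service 286; fixed 84; total 370.

Total cost: 370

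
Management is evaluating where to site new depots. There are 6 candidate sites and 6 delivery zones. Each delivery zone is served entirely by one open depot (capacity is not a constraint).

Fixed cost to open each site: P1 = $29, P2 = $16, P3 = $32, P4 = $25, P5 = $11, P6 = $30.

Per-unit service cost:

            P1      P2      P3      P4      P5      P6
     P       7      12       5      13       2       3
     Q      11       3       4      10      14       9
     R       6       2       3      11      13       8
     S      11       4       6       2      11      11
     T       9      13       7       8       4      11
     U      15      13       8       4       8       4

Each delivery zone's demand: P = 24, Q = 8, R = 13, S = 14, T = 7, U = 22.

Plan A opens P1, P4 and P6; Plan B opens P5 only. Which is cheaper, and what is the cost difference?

Plan A: {P1, P4, P6}: P→P6 3·24=72, Q→P6 9·8=72, R→P1 6·13=78, S→P4 2·14=28, T→P4 8·7=56, U→P4 4·22=88. Service 394; fixed 84; total 478.
Plan B: {P5}: P→P5 2·24=48, Q→P5 14·8=112, R→P5 13·13=169, S→P5 11·14=154, T→P5 4·7=28, U→P5 8·22=176. Service 687; fixed 11; total 698.
Difference: |478 − 698| = 220.

Plan A is cheaper by 220.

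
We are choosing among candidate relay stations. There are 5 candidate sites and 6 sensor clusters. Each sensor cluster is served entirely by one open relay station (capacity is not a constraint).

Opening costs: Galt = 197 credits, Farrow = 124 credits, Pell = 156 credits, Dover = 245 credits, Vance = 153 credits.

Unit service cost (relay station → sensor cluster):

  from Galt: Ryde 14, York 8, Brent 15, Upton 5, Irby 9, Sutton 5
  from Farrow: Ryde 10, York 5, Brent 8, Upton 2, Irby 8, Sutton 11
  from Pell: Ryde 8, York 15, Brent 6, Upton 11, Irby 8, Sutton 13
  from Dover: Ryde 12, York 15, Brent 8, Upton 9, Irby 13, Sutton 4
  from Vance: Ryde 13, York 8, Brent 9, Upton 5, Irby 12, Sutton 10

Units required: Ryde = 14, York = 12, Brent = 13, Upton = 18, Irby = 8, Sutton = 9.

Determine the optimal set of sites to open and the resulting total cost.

For any fixed open set, each sensor cluster goes to its cheapest open site; total = fixed + service.
{Farrow}: Ryde→Farrow 10·14=140, York→Farrow 5·12=60, Brent→Farrow 8·13=104, Upton→Farrow 2·18=36, Irby→Farrow 8·8=64, Sutton→Farrow 11·9=99. Service 503; fixed 124; total 627.
{Farrow, Pell}: service 449 + fixed 280 = 729
{Galt, Farrow}: service 449 + fixed 321 = 770
{Galt, Farrow, Pell, Dover, Vance}: Ryde→Pell 8·14=112, York→Farrow 5·12=60, Brent→Pell 6·13=78, Upton→Farrow 2·18=36, Irby→Farrow 8·8=64, Sutton→Dover 4·9=36. Service 386; fixed 875; total 1261.
No other subset beats 627.

Open Farrow only; minimum total cost 627.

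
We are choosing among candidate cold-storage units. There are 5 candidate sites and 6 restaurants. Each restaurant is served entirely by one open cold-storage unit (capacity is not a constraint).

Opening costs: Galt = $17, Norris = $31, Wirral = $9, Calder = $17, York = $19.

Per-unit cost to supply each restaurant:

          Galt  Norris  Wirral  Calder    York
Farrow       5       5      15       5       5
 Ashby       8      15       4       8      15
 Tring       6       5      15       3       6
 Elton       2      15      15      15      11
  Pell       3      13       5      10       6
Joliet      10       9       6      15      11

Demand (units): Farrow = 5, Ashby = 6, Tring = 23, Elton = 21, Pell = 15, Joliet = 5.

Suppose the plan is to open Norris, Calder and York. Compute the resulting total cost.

Each restaurant is assigned to its cheapest site among the open ones.
{Norris, Calder, York}: Farrow→Norris 5·5=25, Ashby→Calder 8·6=48, Tring→Calder 3·23=69, Elton→York 11·21=231, Pell→York 6·15=90, Joliet→Norris 9·5=45. Service 508; fixed 67; total 575.

Total cost: 575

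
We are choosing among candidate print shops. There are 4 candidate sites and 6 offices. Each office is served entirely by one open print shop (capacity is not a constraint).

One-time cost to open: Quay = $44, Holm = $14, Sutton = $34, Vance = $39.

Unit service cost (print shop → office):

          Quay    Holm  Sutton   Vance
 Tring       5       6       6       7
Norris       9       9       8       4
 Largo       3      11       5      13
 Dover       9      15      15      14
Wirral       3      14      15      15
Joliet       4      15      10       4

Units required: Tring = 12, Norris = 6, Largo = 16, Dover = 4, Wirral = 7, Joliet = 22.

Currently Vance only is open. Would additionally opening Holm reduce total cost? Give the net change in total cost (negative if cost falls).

Yes — net change −37 (cost falls by 37).

Current service cost with {Vance}: 565.
Adding Holm: each office re-picks its cheapest; new service cost 514, saving 51.
Extra fixed cost: 14. Net change = 14 − 51 = -37.
(Totals: 604 → 567.)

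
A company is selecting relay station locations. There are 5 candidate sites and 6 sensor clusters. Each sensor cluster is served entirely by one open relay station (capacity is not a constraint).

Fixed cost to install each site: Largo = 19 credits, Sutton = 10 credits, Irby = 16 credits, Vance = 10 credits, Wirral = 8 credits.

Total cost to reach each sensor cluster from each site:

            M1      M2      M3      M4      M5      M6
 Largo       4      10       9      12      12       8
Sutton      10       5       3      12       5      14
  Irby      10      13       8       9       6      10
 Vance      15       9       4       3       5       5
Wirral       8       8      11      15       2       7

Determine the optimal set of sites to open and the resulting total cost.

For any fixed open set, each sensor cluster goes to its cheapest open site; total = fixed + service.
{Vance, Wirral}: M1→Wirral 8, M2→Wirral 8, M3→Vance 4, M4→Vance 3, M5→Wirral 2, M6→Vance 5. Service 30; fixed 18; total 48.
{Sutton, Vance}: M1→Sutton 10, M2→Sutton 5, M3→Sutton 3, M4→Vance 3, M5→Sutton 5, M6→Vance 5. Service 31; fixed 20; total 51.
{Vance}: service 41 + fixed 10 = 51
{Largo, Sutton, Irby, Vance, Wirral}: service 22 + fixed 63 = 85
No other subset beats 48.

Open Vance and Wirral; minimum total cost 48.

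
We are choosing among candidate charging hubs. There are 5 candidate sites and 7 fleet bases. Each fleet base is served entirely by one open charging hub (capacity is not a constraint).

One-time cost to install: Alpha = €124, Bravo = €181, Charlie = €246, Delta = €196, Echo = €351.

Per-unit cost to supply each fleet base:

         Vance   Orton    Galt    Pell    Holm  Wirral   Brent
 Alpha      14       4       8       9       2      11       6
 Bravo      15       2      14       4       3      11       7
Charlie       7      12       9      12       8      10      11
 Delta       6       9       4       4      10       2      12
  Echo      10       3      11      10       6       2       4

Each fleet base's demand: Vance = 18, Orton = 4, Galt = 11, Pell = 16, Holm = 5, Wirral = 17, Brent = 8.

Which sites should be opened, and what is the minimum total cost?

For any fixed open set, each fleet base goes to its cheapest open site; total = fixed + service.
{Delta}: Vance→Delta 6·18=108, Orton→Delta 9·4=36, Galt→Delta 4·11=44, Pell→Delta 4·16=64, Holm→Delta 10·5=50, Wirral→Delta 2·17=34, Brent→Delta 12·8=96. Service 432; fixed 196; total 628.
{Alpha, Delta}: service 324 + fixed 320 = 644
{Bravo, Delta}: service 329 + fixed 377 = 706
{Alpha, Bravo, Charlie, Delta, Echo}: service 300 + fixed 1098 = 1398
No other subset beats 628.

Open Delta only; minimum total cost 628.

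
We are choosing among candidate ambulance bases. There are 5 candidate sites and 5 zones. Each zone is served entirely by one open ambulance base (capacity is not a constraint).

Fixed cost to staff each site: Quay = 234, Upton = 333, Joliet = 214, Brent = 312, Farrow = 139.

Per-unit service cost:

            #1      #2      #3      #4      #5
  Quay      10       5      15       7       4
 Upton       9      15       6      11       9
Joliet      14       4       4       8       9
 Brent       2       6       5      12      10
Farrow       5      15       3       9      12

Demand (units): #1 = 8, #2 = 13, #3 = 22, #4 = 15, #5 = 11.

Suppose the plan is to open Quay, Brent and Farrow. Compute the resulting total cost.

Total cost: 981

Each zone is assigned to its cheapest site among the open ones.
{Quay, Brent, Farrow}: #1→Brent 2·8=16, #2→Quay 5·13=65, #3→Farrow 3·22=66, #4→Quay 7·15=105, #5→Quay 4·11=44. Service 296; fixed 685; total 981.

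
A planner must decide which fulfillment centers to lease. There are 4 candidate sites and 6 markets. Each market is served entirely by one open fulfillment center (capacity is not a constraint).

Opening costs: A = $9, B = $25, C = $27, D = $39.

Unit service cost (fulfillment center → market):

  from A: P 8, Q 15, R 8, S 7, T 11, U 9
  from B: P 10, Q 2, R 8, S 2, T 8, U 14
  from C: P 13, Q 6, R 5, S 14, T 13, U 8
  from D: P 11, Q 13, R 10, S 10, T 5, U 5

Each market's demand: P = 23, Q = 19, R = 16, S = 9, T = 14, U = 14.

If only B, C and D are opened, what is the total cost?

Each market is assigned to its cheapest site among the open ones.
{B, C, D}: P→B 10·23=230, Q→B 2·19=38, R→C 5·16=80, S→B 2·9=18, T→D 5·14=70, U→D 5·14=70. Service 506; fixed 91; total 597.

Total cost: 597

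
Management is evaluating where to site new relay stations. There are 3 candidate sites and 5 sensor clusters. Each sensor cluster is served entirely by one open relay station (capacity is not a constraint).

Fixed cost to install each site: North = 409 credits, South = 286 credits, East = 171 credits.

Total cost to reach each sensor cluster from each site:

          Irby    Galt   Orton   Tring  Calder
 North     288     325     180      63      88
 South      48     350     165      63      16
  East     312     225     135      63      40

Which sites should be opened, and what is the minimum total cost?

Open South only; minimum total cost 928.

For any fixed open set, each sensor cluster goes to its cheapest open site; total = fixed + service.
{South}: Irby→South 48, Galt→South 350, Orton→South 165, Tring→South 63, Calder→South 16. Service 642; fixed 286; total 928.
{South, East}: Irby→South 48, Galt→East 225, Orton→East 135, Tring→South 63, Calder→South 16. Service 487; fixed 457; total 944.
{East}: Irby→East 312, Galt→East 225, Orton→East 135, Tring→East 63, Calder→East 40. Service 775; fixed 171; total 946.
{North, South, East}: service 487 + fixed 866 = 1353
No other subset beats 928.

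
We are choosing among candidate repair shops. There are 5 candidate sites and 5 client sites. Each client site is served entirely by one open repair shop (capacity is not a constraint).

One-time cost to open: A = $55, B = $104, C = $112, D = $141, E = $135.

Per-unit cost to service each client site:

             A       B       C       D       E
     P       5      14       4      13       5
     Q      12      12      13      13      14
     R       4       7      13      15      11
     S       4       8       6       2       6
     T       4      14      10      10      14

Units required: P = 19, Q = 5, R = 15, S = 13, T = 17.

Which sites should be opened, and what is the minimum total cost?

Open A only; minimum total cost 390.

For any fixed open set, each client site goes to its cheapest open site; total = fixed + service.
{A}: P→A 5·19=95, Q→A 12·5=60, R→A 4·15=60, S→A 4·13=52, T→A 4·17=68. Service 335; fixed 55; total 390.
{A, C}: service 316 + fixed 167 = 483
{A, B}: service 335 + fixed 159 = 494
{A, B, C, D, E}: service 290 + fixed 547 = 837
No other subset beats 390.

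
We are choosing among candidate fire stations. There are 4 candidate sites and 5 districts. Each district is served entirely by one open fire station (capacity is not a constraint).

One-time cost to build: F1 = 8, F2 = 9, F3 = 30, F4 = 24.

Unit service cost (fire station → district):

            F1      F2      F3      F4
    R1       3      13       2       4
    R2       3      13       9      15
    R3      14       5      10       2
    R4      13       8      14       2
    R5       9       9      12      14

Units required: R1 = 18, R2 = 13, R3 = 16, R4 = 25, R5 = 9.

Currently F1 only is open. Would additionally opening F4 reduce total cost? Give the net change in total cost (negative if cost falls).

Yes — net change −443 (cost falls by 443).

Current service cost with {F1}: 723.
Adding F4: each district re-picks its cheapest; new service cost 256, saving 467.
Extra fixed cost: 24. Net change = 24 − 467 = -443.
(Totals: 731 → 288.)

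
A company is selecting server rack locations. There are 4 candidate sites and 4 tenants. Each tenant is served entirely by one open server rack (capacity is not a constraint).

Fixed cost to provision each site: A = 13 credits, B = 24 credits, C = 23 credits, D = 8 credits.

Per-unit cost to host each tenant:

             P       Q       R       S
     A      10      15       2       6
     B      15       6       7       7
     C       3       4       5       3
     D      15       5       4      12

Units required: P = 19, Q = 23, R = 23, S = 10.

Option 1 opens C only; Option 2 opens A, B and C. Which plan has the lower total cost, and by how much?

Option 1: {C}: P→C 3·19=57, Q→C 4·23=92, R→C 5·23=115, S→C 3·10=30. Service 294; fixed 23; total 317.
Option 2: {A, B, C}: P→C 3·19=57, Q→C 4·23=92, R→A 2·23=46, S→C 3·10=30. Service 225; fixed 60; total 285.
Difference: |317 − 285| = 32.

Option 2 is cheaper by 32.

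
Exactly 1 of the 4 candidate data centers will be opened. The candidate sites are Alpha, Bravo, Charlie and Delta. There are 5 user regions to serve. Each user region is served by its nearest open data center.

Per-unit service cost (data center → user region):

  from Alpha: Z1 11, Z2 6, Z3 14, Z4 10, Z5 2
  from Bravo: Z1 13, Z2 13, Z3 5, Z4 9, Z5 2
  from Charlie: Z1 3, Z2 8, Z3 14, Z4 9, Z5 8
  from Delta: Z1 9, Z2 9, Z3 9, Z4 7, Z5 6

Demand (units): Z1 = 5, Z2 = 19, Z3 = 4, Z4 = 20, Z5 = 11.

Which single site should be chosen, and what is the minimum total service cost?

Choose Alpha only; total service cost 447.

With exactly 1 open, each user region uses its cheapest among the chosen.
{Alpha}: Z1→Alpha 11·5=55, Z2→Alpha 6·19=114, Z3→Alpha 14·4=56, Z4→Alpha 10·20=200, Z5→Alpha 2·11=22. Service cost 447.
{Delta}: service cost 458
{Charlie}: service cost 491
Among all 4 size-1 choices, {Alpha} is lowest.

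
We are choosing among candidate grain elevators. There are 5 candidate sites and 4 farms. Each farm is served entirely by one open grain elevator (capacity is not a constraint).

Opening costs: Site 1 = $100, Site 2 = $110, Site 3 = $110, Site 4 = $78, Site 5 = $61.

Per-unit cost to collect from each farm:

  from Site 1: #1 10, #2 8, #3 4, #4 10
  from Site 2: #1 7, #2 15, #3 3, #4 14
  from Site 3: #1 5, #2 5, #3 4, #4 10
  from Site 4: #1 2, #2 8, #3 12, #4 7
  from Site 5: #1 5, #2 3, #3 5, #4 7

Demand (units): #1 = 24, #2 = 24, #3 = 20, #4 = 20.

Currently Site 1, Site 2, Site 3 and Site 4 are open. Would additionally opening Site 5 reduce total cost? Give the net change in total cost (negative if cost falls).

Current service cost with {Site 1, Site 2, Site 3, Site 4}: 368.
Adding Site 5: each farm re-picks its cheapest; new service cost 320, saving 48.
Extra fixed cost: 61. Net change = 61 − 48 = 13.
(Totals: 766 → 779.)

No — net change +13 (cost rises by 13).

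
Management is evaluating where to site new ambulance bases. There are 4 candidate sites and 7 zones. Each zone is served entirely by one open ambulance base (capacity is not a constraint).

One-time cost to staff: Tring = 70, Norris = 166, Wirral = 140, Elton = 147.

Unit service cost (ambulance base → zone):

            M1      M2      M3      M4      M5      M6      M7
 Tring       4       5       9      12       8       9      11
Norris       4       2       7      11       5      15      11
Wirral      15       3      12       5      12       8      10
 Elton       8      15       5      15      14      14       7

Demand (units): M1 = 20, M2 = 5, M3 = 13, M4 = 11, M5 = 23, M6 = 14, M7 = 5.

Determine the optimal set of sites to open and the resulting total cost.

For any fixed open set, each zone goes to its cheapest open site; total = fixed + service.
{Tring}: M1→Tring 4·20=80, M2→Tring 5·5=25, M3→Tring 9·13=117, M4→Tring 12·11=132, M5→Tring 8·23=184, M6→Tring 9·14=126, M7→Tring 11·5=55. Service 719; fixed 70; total 789.
{Norris, Wirral}: M1→Norris 4·20=80, M2→Norris 2·5=10, M3→Norris 7·13=91, M4→Wirral 5·11=55, M5→Norris 5·23=115, M6→Wirral 8·14=112, M7→Wirral 10·5=50. Service 513; fixed 306; total 819.
{Tring, Wirral}: M1→Tring 4·20=80, M2→Wirral 3·5=15, M3→Tring 9·13=117, M4→Wirral 5·11=55, M5→Tring 8·23=184, M6→Wirral 8·14=112, M7→Wirral 10·5=50. Service 613; fixed 210; total 823.
{Tring, Norris, Wirral, Elton}: service 472 + fixed 523 = 995
(All 15 nonempty subsets were checked; Tring only is lowest.)

Open Tring only; minimum total cost 789.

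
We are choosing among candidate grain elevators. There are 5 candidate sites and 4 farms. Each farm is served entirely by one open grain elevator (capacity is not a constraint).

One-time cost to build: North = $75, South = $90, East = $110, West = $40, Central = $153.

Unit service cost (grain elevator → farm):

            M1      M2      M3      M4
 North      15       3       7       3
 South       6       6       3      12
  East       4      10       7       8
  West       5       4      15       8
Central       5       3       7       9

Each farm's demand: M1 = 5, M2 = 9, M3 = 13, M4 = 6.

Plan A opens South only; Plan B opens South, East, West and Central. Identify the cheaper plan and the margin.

Plan A is cheaper by 242.

Plan A: {South}: M1→South 6·5=30, M2→South 6·9=54, M3→South 3·13=39, M4→South 12·6=72. Service 195; fixed 90; total 285.
Plan B: {South, East, West, Central}: M1→East 4·5=20, M2→Central 3·9=27, M3→South 3·13=39, M4→East 8·6=48. Service 134; fixed 393; total 527.
Difference: |285 − 527| = 242.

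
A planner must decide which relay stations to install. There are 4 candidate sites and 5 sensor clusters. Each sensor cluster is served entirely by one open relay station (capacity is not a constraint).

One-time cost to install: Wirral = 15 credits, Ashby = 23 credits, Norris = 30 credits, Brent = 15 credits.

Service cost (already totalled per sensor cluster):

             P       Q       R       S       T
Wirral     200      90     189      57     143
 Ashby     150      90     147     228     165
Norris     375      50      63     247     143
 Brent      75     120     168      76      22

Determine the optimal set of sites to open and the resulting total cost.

For any fixed open set, each sensor cluster goes to its cheapest open site; total = fixed + service.
{Wirral, Norris, Brent}: P→Brent 75, Q→Norris 50, R→Norris 63, S→Wirral 57, T→Brent 22. Service 267; fixed 60; total 327.
{Norris, Brent}: P→Brent 75, Q→Norris 50, R→Norris 63, S→Brent 76, T→Brent 22. Service 286; fixed 45; total 331.
{Wirral, Ashby, Norris, Brent}: service 267 + fixed 83 = 350
{Wirral}: service 679 + fixed 15 = 694
No other subset beats 327.

Open Wirral, Norris and Brent; minimum total cost 327.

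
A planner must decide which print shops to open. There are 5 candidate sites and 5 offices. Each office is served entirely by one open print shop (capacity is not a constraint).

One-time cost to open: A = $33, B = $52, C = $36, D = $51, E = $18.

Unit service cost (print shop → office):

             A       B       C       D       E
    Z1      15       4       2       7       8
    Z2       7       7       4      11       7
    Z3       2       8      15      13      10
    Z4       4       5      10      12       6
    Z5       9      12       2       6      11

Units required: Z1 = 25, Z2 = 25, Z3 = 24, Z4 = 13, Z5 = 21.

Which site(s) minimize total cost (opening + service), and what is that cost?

Open A and C; minimum total cost 361.

For any fixed open set, each office goes to its cheapest open site; total = fixed + service.
{A, C}: Z1→C 2·25=50, Z2→C 4·25=100, Z3→A 2·24=48, Z4→A 4·13=52, Z5→C 2·21=42. Service 292; fixed 69; total 361.
{A, C, E}: Z1→C 2·25=50, Z2→C 4·25=100, Z3→A 2·24=48, Z4→A 4·13=52, Z5→C 2·21=42. Service 292; fixed 87; total 379.
{A, C, D}: Z1→C 2·25=50, Z2→C 4·25=100, Z3→A 2·24=48, Z4→A 4·13=52, Z5→C 2·21=42. Service 292; fixed 120; total 412.
{A, B, C, D, E}: Z1→C 2·25=50, Z2→C 4·25=100, Z3→A 2·24=48, Z4→A 4·13=52, Z5→C 2·21=42. Service 292; fixed 190; total 482.
No other subset beats 361.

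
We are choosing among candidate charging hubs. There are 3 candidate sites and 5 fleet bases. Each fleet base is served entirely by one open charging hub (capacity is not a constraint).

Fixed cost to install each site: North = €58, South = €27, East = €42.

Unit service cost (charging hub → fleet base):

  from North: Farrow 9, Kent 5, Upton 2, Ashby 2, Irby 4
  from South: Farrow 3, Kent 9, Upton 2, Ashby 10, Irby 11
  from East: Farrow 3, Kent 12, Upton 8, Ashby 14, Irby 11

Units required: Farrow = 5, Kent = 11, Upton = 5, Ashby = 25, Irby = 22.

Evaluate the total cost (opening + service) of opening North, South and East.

Each fleet base is assigned to its cheapest site among the open ones.
{North, South, East}: Farrow→South 3·5=15, Kent→North 5·11=55, Upton→North 2·5=10, Ashby→North 2·25=50, Irby→North 4·22=88. Service 218; fixed 127; total 345.

Total cost: 345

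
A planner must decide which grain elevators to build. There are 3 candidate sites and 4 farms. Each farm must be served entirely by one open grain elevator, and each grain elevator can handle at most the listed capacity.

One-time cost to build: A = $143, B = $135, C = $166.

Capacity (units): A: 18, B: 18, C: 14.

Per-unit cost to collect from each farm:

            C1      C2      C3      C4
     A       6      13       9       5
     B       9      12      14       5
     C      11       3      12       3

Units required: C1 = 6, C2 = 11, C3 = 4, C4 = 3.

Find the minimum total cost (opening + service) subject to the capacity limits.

Open {A, C}: C1→A 6·6=36, C2→C 3·11=33, C3→A 9·4=36, C4→C 3·3=9.
Loads: A carries 10/18, C carries 14/14. Service 114; fixed 309; total 423.
Next best feasible plan costs 429.

Minimum total cost: 423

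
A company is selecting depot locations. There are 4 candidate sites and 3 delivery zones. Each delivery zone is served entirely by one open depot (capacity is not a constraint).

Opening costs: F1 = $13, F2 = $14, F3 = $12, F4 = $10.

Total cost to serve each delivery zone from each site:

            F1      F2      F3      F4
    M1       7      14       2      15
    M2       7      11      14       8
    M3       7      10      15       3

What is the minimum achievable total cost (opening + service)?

Minimum total cost: 34

For any fixed open set, each delivery zone goes to its cheapest open site; total = fixed + service.
{F1}: M1→F1 7, M2→F1 7, M3→F1 7. Service 21; fixed 13; total 34.
{F3, F4}: M1→F3 2, M2→F4 8, M3→F4 3. Service 13; fixed 22; total 35.
{F4}: service 26 + fixed 10 = 36
{F1, F2, F3, F4}: service 12 + fixed 49 = 61
No other subset beats 34.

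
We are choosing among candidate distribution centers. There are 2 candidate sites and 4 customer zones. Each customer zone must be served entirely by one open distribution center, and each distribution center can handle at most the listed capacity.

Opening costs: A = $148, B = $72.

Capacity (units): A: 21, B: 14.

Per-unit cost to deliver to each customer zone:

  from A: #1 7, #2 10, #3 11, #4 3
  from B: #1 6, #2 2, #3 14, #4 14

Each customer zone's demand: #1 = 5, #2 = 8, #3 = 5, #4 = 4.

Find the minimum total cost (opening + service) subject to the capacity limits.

Open {A, B}: #1→B 6·5=30, #2→B 2·8=16, #3→A 11·5=55, #4→A 3·4=12.
Loads: A carries 9/21, B carries 13/14. Service 113; fixed 220; total 333.
Next best feasible plan costs 338.

Minimum total cost: 333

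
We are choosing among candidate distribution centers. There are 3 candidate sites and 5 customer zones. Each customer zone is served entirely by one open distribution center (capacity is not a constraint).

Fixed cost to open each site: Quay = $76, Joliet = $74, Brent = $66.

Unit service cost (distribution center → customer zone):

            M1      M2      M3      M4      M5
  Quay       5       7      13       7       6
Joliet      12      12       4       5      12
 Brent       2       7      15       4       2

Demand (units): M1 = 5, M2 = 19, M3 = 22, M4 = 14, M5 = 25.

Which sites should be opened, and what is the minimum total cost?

Open Joliet and Brent; minimum total cost 477.

For any fixed open set, each customer zone goes to its cheapest open site; total = fixed + service.
{Joliet, Brent}: M1→Brent 2·5=10, M2→Brent 7·19=133, M3→Joliet 4·22=88, M4→Brent 4·14=56, M5→Brent 2·25=50. Service 337; fixed 140; total 477.
{Quay, Joliet, Brent}: service 337 + fixed 216 = 553
{Quay, Joliet}: M1→Quay 5·5=25, M2→Quay 7·19=133, M3→Joliet 4·22=88, M4→Joliet 5·14=70, M5→Quay 6·25=150. Service 466; fixed 150; total 616.
{Brent}: service 579 + fixed 66 = 645
(All 7 nonempty subsets were checked; Joliet and Brent is lowest.)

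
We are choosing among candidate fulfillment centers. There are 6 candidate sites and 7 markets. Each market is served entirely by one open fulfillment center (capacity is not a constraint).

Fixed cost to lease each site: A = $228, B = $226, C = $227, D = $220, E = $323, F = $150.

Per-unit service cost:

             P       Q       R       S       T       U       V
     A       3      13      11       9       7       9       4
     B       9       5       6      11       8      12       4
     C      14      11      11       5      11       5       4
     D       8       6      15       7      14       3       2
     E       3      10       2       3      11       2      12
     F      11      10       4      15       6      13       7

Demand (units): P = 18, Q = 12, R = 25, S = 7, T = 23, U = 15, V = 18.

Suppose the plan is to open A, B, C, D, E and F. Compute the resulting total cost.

Each market is assigned to its cheapest site among the open ones.
{A, B, C, D, E, F}: P→A 3·18=54, Q→B 5·12=60, R→E 2·25=50, S→E 3·7=21, T→F 6·23=138, U→E 2·15=30, V→D 2·18=36. Service 389; fixed 1374; total 1763.

Total cost: 1763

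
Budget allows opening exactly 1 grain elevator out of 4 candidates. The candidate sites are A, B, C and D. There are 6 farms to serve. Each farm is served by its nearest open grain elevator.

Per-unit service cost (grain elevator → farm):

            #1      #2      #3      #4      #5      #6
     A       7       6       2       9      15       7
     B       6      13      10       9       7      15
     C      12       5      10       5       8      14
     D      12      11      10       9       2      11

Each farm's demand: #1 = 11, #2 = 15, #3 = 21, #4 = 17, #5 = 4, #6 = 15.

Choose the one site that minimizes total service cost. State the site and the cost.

Choose A only; total service cost 527.

With exactly 1 open, each farm uses its cheapest among the chosen.
{A}: #1→A 7·11=77, #2→A 6·15=90, #3→A 2·21=42, #4→A 9·17=153, #5→A 15·4=60, #6→A 7·15=105. Service cost 527.
{C}: service cost 744
{D}: service cost 833
Among all 4 size-1 choices, {A} is lowest.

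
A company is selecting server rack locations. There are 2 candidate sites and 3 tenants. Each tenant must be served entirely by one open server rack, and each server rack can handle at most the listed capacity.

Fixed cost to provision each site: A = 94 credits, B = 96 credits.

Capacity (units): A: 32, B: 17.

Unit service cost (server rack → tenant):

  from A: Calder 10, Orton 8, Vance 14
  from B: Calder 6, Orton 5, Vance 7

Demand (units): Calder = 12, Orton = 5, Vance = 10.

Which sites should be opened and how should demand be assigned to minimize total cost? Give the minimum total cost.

Minimum total cost: 394

Open {A}: Calder→A 10·12=120, Orton→A 8·5=40, Vance→A 14·10=140.
Loads: A carries 27/32. Service 300; fixed 94; total 394.
Next best feasible plan costs 405.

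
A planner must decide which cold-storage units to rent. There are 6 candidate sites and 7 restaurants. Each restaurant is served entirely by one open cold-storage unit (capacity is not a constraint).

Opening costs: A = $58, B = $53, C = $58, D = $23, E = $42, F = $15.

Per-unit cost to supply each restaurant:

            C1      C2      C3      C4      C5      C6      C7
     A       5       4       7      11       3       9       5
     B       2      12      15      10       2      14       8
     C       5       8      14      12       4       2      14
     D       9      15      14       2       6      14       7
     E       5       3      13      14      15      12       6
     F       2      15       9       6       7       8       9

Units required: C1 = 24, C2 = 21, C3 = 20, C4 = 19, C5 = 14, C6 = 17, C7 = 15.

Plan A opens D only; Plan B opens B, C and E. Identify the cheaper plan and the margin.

Plan A: {D}: C1→D 9·24=216, C2→D 15·21=315, C3→D 14·20=280, C4→D 2·19=38, C5→D 6·14=84, C6→D 14·17=238, C7→D 7·15=105. Service 1276; fixed 23; total 1299.
Plan B: {B, C, E}: C1→B 2·24=48, C2→E 3·21=63, C3→E 13·20=260, C4→B 10·19=190, C5→B 2·14=28, C6→C 2·17=34, C7→E 6·15=90. Service 713; fixed 153; total 866.
Difference: |1299 − 866| = 433.

Plan B is cheaper by 433.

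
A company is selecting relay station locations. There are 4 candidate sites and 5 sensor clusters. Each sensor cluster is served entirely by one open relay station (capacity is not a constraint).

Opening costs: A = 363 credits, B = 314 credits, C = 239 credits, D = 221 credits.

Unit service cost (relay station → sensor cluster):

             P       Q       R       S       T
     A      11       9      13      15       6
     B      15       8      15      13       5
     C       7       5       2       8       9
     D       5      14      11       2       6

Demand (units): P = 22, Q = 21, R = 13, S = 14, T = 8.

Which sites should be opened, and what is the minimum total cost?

For any fixed open set, each sensor cluster goes to its cheapest open site; total = fixed + service.
{C}: P→C 7·22=154, Q→C 5·21=105, R→C 2·13=26, S→C 8·14=112, T→C 9·8=72. Service 469; fixed 239; total 708.
{C, D}: service 317 + fixed 460 = 777
{D}: service 623 + fixed 221 = 844
{A, B, C, D}: service 309 + fixed 1137 = 1446
No other subset beats 708.

Open C only; minimum total cost 708.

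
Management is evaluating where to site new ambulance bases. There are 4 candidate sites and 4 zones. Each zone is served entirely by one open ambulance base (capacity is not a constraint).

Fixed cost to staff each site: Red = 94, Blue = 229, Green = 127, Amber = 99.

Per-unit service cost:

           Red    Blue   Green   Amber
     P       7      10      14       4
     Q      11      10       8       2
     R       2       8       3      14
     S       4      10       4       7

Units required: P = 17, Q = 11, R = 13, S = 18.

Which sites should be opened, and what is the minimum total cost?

Open Red and Amber; minimum total cost 381.

For any fixed open set, each zone goes to its cheapest open site; total = fixed + service.
{Red, Amber}: P→Amber 4·17=68, Q→Amber 2·11=22, R→Red 2·13=26, S→Red 4·18=72. Service 188; fixed 193; total 381.
{Green, Amber}: service 201 + fixed 226 = 427
{Red}: P→Red 7·17=119, Q→Red 11·11=121, R→Red 2·13=26, S→Red 4·18=72. Service 338; fixed 94; total 432.
{Red, Blue, Green, Amber}: P→Amber 4·17=68, Q→Amber 2·11=22, R→Red 2·13=26, S→Red 4·18=72. Service 188; fixed 549; total 737.
(All 15 nonempty subsets were checked; Red and Amber is lowest.)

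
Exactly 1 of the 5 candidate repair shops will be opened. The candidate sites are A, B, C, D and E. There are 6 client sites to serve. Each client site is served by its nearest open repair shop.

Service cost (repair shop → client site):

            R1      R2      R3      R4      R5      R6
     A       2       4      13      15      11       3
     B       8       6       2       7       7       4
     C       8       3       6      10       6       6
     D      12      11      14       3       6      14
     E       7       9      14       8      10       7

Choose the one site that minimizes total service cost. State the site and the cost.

Choose B only; total service cost 34.

With exactly 1 open, each client site uses its cheapest among the chosen.
{B}: R1→B 8, R2→B 6, R3→B 2, R4→B 7, R5→B 7, R6→B 4. Service cost 34.
{C}: service cost 39
{A}: service cost 48
Among all 5 size-1 choices, {B} is lowest.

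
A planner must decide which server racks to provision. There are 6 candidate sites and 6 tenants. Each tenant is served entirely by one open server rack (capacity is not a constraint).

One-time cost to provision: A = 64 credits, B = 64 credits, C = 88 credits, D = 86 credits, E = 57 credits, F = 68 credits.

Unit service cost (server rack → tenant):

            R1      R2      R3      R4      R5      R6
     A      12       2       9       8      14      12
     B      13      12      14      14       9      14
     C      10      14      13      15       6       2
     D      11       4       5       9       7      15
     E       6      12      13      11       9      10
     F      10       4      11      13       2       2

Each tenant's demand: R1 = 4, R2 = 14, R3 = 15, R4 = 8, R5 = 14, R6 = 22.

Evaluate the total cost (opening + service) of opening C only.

Total cost: 767

Each tenant is assigned to its cheapest site among the open ones.
{C}: R1→C 10·4=40, R2→C 14·14=196, R3→C 13·15=195, R4→C 15·8=120, R5→C 6·14=84, R6→C 2·22=44. Service 679; fixed 88; total 767.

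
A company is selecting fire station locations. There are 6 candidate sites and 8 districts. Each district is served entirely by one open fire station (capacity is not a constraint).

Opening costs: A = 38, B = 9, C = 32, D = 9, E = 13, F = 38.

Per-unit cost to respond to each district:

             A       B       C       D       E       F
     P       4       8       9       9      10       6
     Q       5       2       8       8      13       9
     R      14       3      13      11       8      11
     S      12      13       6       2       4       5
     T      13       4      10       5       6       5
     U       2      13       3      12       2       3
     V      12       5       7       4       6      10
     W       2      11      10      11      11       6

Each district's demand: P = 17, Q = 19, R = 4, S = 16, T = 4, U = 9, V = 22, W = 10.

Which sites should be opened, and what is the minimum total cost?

Open A, B and D; minimum total cost 348.

For any fixed open set, each district goes to its cheapest open site; total = fixed + service.
{A, B, D}: P→A 4·17=68, Q→B 2·19=38, R→B 3·4=12, S→D 2·16=32, T→B 4·4=16, U→A 2·9=18, V→D 4·22=88, W→A 2·10=20. Service 292; fixed 56; total 348.
{A, B, D, E}: service 292 + fixed 69 = 361
{A, B, C, D}: P→A 4·17=68, Q→B 2·19=38, R→B 3·4=12, S→D 2·16=32, T→B 4·4=16, U→A 2·9=18, V→D 4·22=88, W→A 2·10=20. Service 292; fixed 88; total 380.
{A, B, C, D, E, F}: P→A 4·17=68, Q→B 2·19=38, R→B 3·4=12, S→D 2·16=32, T→B 4·4=16, U→A 2·9=18, V→D 4·22=88, W→A 2·10=20. Service 292; fixed 139; total 431.
No other subset beats 348.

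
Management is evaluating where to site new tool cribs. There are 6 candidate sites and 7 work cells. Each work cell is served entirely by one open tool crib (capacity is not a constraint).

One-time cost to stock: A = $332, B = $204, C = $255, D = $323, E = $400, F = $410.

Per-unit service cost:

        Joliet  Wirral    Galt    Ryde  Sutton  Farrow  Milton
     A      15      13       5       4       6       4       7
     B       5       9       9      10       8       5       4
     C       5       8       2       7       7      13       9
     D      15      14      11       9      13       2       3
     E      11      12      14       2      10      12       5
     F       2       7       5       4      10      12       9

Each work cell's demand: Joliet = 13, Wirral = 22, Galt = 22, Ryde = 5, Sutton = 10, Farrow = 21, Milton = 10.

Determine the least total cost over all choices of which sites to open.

Minimum total cost: 940

For any fixed open set, each work cell goes to its cheapest open site; total = fixed + service.
{B}: Joliet→B 5·13=65, Wirral→B 9·22=198, Galt→B 9·22=198, Ryde→B 10·5=50, Sutton→B 8·10=80, Farrow→B 5·21=105, Milton→B 4·10=40. Service 736; fixed 204; total 940.
{B, C}: Joliet→B 5·13=65, Wirral→C 8·22=176, Galt→C 2·22=44, Ryde→C 7·5=35, Sutton→C 7·10=70, Farrow→B 5·21=105, Milton→B 4·10=40. Service 535; fixed 459; total 994.
{C}: service 753 + fixed 255 = 1008
{A, B, C, D, E, F}: service 366 + fixed 1924 = 2290
No other subset beats 940.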